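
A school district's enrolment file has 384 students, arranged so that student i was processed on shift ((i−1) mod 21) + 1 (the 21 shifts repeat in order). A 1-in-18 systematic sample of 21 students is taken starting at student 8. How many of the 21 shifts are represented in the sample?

Consecutive selections differ by k = 18, so their shift numbers differ by 18 mod 21 = 18.
gcd(18, 21) = 3, so the sample visits 21/3 = 7 distinct residues mod 21.
Start 8 is shift 8; the shifts hit are 2, 5, 8, 11, 14, 17, 20.

7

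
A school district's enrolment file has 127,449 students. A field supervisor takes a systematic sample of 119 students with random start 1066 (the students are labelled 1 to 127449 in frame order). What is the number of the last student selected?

k = 127449/119 = 1071
119th selection = r + (119−1)·k = 1066 + 118×1071 = 1066 + 126378 = 127444

127444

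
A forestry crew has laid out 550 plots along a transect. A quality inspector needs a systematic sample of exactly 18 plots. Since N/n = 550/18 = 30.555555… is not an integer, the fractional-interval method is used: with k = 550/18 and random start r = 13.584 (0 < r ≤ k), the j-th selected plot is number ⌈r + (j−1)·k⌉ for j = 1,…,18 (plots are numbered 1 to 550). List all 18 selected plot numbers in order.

j=1: r + 0k = 13.584 → ⌈·⌉ = 14
j=2: r + 1k = 44.139555… → ⌈·⌉ = 45
j=3: r + 2k = 74.695111… → ⌈·⌉ = 75
j=4: r + 3k = 105.250666… → ⌈·⌉ = 106
j=5: r + 4k = 135.806222… → ⌈·⌉ = 136
j=6: r + 5k = 166.361777… → ⌈·⌉ = 167
j=7: r + 6k = 196.917333… → ⌈·⌉ = 197
j=8: r + 7k = 227.472888… → ⌈·⌉ = 228
j=9: r + 8k = 258.028444… → ⌈·⌉ = 259
j=10: r + 9k = 288.584 → ⌈·⌉ = 289
j=11: r + 10k = 319.139555… → ⌈·⌉ = 320
j=12: r + 11k = 349.695111… → ⌈·⌉ = 350
j=13: r + 12k = 380.250666… → ⌈·⌉ = 381
j=14: r + 13k = 410.806222… → ⌈·⌉ = 411
j=15: r + 14k = 441.361777… → ⌈·⌉ = 442
j=16: r + 15k = 471.917333… → ⌈·⌉ = 472
j=17: r + 16k = 502.472888… → ⌈·⌉ = 503
j=18: r + 17k = 533.028444… → ⌈·⌉ = 534

14, 45, 75, 106, 136, 167, 197, 228, 259, 289, 320, 350, 381, 411, 442, 472, 503, 534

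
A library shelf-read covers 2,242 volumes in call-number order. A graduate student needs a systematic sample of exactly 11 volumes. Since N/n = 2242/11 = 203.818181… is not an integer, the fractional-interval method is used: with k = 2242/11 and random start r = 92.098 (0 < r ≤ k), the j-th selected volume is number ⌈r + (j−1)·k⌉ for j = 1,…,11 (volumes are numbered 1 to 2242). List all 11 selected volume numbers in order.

93, 296, 500, 704, 908, 1112, 1316, 1519, 1723, 1927, 2131

j=1: r + 0k = 92.098 → ⌈·⌉ = 93
j=2: r + 1k = 295.916181… → ⌈·⌉ = 296
j=3: r + 2k = 499.734363… → ⌈·⌉ = 500
j=4: r + 3k = 703.552545… → ⌈·⌉ = 704
j=5: r + 4k = 907.370727… → ⌈·⌉ = 908
j=6: r + 5k = 1111.188909… → ⌈·⌉ = 1112
j=7: r + 6k = 1315.007090… → ⌈·⌉ = 1316
j=8: r + 7k = 1518.825272… → ⌈·⌉ = 1519
j=9: r + 8k = 1722.643454… → ⌈·⌉ = 1723
j=10: r + 9k = 1926.461636… → ⌈·⌉ = 1927
j=11: r + 10k = 2130.279818… → ⌈·⌉ = 2131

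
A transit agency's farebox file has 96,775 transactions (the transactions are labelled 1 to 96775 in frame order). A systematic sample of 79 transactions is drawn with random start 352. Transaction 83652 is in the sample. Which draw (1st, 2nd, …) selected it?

k = 96775/79 = 1225
position = (83652 − 352)/1225 + 1 = 83300/1225 + 1 = 68 + 1 = 69

69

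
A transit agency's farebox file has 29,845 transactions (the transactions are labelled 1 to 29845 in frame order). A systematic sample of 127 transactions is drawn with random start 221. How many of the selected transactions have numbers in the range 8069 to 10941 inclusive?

12

k = 29845/127 = 235
First selection ≥ 8069: 221 + ⌈(8069−221)/235⌉·235 = 221 + 34×235 = 8211
Last selection ≤ 10941: 221 + ⌊(10941−221)/235⌋·235 = 221 + 45×235 = 10796
Count = 45 − 34 + 1 = 12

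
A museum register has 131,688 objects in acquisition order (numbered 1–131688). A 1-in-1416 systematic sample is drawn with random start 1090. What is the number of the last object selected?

k = 1416
93rd selection = r + (93−1)·k = 1090 + 92×1416 = 1090 + 130272 = 131362

131362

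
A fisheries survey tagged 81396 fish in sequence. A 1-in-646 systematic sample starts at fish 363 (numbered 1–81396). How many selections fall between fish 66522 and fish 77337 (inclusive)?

k = 646
First selection ≥ 66522: 363 + ⌈(66522−363)/646⌉·646 = 363 + 103×646 = 66901
Last selection ≤ 77337: 363 + ⌊(77337−363)/646⌋·646 = 363 + 119×646 = 77237
Count = 119 − 103 + 1 = 17

17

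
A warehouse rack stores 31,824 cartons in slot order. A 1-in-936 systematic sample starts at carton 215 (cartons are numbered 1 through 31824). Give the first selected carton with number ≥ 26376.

k = 936
Steps past start: ⌈(26376 − 215)/936⌉ = ⌈26161/936⌉ = 28
Selected carton: 215 + 28×936 = 26423

26423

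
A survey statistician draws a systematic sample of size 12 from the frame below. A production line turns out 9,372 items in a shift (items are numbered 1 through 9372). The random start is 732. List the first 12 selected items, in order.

k = N/n = 9372/12 = 781
item 1: 732
item 2: 732 + 781 = 1513
item 3: 1513 + 781 = 2294
item 4: 2294 + 781 = 3075
item 5: 3075 + 781 = 3856
item 6: 3856 + 781 = 4637
item 7: 4637 + 781 = 5418
item 8: 5418 + 781 = 6199
item 9: 6199 + 781 = 6980
item 10: 6980 + 781 = 7761
item 11: 7761 + 781 = 8542
item 12: 8542 + 781 = 9323

732, 1513, 2294, 3075, 3856, 4637, 5418, 6199, 6980, 7761, 8542, 9323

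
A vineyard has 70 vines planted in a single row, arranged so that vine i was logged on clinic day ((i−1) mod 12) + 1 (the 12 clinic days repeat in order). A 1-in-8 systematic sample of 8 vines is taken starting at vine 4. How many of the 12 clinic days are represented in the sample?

3

Consecutive selections differ by k = 8, so their clinic day numbers differ by 8 mod 12 = 8.
gcd(8, 12) = 4, so the sample visits 12/4 = 3 distinct residues mod 12.
Start 4 is clinic day 4; the clinic days hit are 4, 8, 12.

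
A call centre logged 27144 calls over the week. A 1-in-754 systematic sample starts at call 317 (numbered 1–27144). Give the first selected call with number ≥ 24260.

24445

k = 754
Steps past start: ⌈(24260 − 317)/754⌉ = ⌈23943/754⌉ = 32
Selected call: 317 + 32×754 = 24445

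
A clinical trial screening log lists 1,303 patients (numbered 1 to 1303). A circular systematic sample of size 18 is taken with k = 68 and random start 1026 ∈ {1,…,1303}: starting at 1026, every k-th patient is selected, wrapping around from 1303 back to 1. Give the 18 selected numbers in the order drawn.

1026, 1094, 1162, 1230, 1298, 63, 131, 199, 267, 335, 403, 471, 539, 607, 675, 743, 811, 879

Selection 1: 1026
Selection 2: 1026 + 68 = 1094
Selection 3: 1094 + 68 = 1162
Selection 4: 1162 + 68 = 1230
Selection 5: 1230 + 68 = 1298
Selection 6: 1298 + 68 = 1366 → 1366 − 1303 = 63
Selection 7: 63 + 68 = 131
Selection 8: 131 + 68 = 199
Selection 9: 199 + 68 = 267
Selection 10: 267 + 68 = 335
Selection 11: 335 + 68 = 403
Selection 12: 403 + 68 = 471
Selection 13: 471 + 68 = 539
Selection 14: 539 + 68 = 607
Selection 15: 607 + 68 = 675
Selection 16: 675 + 68 = 743
Selection 17: 743 + 68 = 811
Selection 18: 811 + 68 = 879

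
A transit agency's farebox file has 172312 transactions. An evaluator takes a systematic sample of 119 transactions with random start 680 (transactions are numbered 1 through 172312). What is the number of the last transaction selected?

171544

k = 172312/119 = 1448
119th selection = r + (119−1)·k = 680 + 118×1448 = 680 + 170864 = 171544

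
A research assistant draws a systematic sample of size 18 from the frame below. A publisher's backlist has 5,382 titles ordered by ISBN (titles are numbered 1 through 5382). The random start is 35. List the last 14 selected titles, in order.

1231, 1530, 1829, 2128, 2427, 2726, 3025, 3324, 3623, 3922, 4221, 4520, 4819, 5118

k = N/n = 5382/18 = 299
5th selection = 35 + 4×299 = 1231
6th: 1231 + 299 = 1530
7th: 1530 + 299 = 1829
8th: 1829 + 299 = 2128
9th: 2128 + 299 = 2427
10th: 2427 + 299 = 2726
11th: 2726 + 299 = 3025
12th: 3025 + 299 = 3324
13th: 3324 + 299 = 3623
14th: 3623 + 299 = 3922
15th: 3922 + 299 = 4221
16th: 4221 + 299 = 4520
17th: 4520 + 299 = 4819
18th: 4819 + 299 = 5118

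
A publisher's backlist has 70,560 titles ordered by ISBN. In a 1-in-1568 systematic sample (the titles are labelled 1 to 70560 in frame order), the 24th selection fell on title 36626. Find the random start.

562

k = 1568
r = 36626 − (24−1)×1568 = 36626 − 36064 = 562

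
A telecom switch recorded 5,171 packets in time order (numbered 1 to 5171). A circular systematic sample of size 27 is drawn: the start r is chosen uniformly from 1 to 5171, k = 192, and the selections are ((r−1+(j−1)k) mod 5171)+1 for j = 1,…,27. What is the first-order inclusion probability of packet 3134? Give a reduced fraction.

For each position j, as r ranges over 1…5171 the j-th selection hits every packet exactly once, so packet 3134 is selected for exactly 27 of the 5171 starts.
Inclusion probability = 27/5171.

27/5171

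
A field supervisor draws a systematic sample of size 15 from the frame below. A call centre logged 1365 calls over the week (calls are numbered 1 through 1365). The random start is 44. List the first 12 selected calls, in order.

k = N/n = 1365/15 = 91
call 1: 44
call 2: 44 + 91 = 135
call 3: 135 + 91 = 226
call 4: 226 + 91 = 317
call 5: 317 + 91 = 408
call 6: 408 + 91 = 499
call 7: 499 + 91 = 590
call 8: 590 + 91 = 681
call 9: 681 + 91 = 772
call 10: 772 + 91 = 863
call 11: 863 + 91 = 954
call 12: 954 + 91 = 1045

44, 135, 226, 317, 408, 499, 590, 681, 772, 863, 954, 1045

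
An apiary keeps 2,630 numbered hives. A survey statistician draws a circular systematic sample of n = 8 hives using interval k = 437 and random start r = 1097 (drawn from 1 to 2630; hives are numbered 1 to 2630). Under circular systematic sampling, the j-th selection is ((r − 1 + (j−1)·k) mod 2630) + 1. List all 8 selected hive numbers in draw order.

Selection 1: 1097
Selection 2: 1097 + 437 = 1534
Selection 3: 1534 + 437 = 1971
Selection 4: 1971 + 437 = 2408
Selection 5: 2408 + 437 = 2845 → 2845 − 2630 = 215
Selection 6: 215 + 437 = 652
Selection 7: 652 + 437 = 1089
Selection 8: 1089 + 437 = 1526

1097, 1534, 1971, 2408, 215, 652, 1089, 1526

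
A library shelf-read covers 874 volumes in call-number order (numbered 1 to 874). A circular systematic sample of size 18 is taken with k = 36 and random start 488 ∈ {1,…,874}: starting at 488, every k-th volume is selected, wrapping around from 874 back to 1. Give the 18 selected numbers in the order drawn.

Selection 1: 488
Selection 2: 488 + 36 = 524
Selection 3: 524 + 36 = 560
Selection 4: 560 + 36 = 596
Selection 5: 596 + 36 = 632
Selection 6: 632 + 36 = 668
Selection 7: 668 + 36 = 704
Selection 8: 704 + 36 = 740
Selection 9: 740 + 36 = 776
Selection 10: 776 + 36 = 812
Selection 11: 812 + 36 = 848
Selection 12: 848 + 36 = 884 → 884 − 874 = 10
Selection 13: 10 + 36 = 46
Selection 14: 46 + 36 = 82
Selection 15: 82 + 36 = 118
Selection 16: 118 + 36 = 154
Selection 17: 154 + 36 = 190
Selection 18: 190 + 36 = 226

488, 524, 560, 596, 632, 668, 704, 740, 776, 812, 848, 10, 46, 82, 118, 154, 190, 226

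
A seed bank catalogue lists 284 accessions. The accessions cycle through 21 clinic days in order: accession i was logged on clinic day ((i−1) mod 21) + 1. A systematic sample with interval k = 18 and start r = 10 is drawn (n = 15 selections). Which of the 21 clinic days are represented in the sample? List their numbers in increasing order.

Consecutive selections differ by k = 18, so their clinic day numbers differ by 18 mod 21 = 18.
gcd(18, 21) = 3, so the sample visits 21/3 = 7 distinct residues mod 21.
Start 10 is clinic day 10; the clinic days hit are 1, 4, 7, 10, 13, 16, 19.

1, 4, 7, 10, 13, 16, 19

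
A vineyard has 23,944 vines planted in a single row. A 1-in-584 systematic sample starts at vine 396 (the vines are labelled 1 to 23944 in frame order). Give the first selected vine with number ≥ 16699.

k = 584
Steps past start: ⌈(16699 − 396)/584⌉ = ⌈16303/584⌉ = 28
Selected vine: 396 + 28×584 = 16748

16748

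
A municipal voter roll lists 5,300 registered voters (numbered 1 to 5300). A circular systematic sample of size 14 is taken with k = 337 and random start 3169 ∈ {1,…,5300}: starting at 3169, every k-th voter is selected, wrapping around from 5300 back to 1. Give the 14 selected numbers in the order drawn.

Selection 1: 3169
Selection 2: 3169 + 337 = 3506
Selection 3: 3506 + 337 = 3843
Selection 4: 3843 + 337 = 4180
Selection 5: 4180 + 337 = 4517
Selection 6: 4517 + 337 = 4854
Selection 7: 4854 + 337 = 5191
Selection 8: 5191 + 337 = 5528 → 5528 − 5300 = 228
Selection 9: 228 + 337 = 565
Selection 10: 565 + 337 = 902
Selection 11: 902 + 337 = 1239
Selection 12: 1239 + 337 = 1576
Selection 13: 1576 + 337 = 1913
Selection 14: 1913 + 337 = 2250

3169, 3506, 3843, 4180, 4517, 4854, 5191, 228, 565, 902, 1239, 1576, 1913, 2250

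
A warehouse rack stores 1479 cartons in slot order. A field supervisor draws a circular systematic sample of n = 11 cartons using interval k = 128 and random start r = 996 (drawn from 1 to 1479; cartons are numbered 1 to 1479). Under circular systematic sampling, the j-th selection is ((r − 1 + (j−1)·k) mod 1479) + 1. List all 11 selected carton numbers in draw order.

996, 1124, 1252, 1380, 29, 157, 285, 413, 541, 669, 797

Selection 1: 996
Selection 2: 996 + 128 = 1124
Selection 3: 1124 + 128 = 1252
Selection 4: 1252 + 128 = 1380
Selection 5: 1380 + 128 = 1508 → 1508 − 1479 = 29
Selection 6: 29 + 128 = 157
Selection 7: 157 + 128 = 285
Selection 8: 285 + 128 = 413
Selection 9: 413 + 128 = 541
Selection 10: 541 + 128 = 669
Selection 11: 669 + 128 = 797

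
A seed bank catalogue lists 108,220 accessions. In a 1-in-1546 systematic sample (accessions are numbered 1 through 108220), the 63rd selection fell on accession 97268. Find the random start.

k = 1546
r = 97268 − (63−1)×1546 = 97268 − 95852 = 1416

1416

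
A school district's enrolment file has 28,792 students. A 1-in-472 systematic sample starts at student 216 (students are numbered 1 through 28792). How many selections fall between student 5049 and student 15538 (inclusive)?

22

k = 472
First selection ≥ 5049: 216 + ⌈(5049−216)/472⌉·472 = 216 + 11×472 = 5408
Last selection ≤ 15538: 216 + ⌊(15538−216)/472⌋·472 = 216 + 32×472 = 15320
Count = 32 − 11 + 1 = 22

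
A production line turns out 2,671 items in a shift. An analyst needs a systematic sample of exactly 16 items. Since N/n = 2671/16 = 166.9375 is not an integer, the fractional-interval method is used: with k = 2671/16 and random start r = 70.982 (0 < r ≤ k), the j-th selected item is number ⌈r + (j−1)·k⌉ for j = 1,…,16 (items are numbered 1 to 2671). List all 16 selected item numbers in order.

71, 238, 405, 572, 739, 906, 1073, 1240, 1407, 1574, 1741, 1908, 2075, 2242, 2409, 2576

j=1: r + 0k = 70.982 → ⌈·⌉ = 71
j=2: r + 1k = 237.9195 → ⌈·⌉ = 238
j=3: r + 2k = 404.857 → ⌈·⌉ = 405
j=4: r + 3k = 571.7945 → ⌈·⌉ = 572
j=5: r + 4k = 738.732 → ⌈·⌉ = 739
j=6: r + 5k = 905.6695 → ⌈·⌉ = 906
j=7: r + 6k = 1072.607 → ⌈·⌉ = 1073
j=8: r + 7k = 1239.5445 → ⌈·⌉ = 1240
j=9: r + 8k = 1406.482 → ⌈·⌉ = 1407
j=10: r + 9k = 1573.4195 → ⌈·⌉ = 1574
j=11: r + 10k = 1740.357 → ⌈·⌉ = 1741
j=12: r + 11k = 1907.2945 → ⌈·⌉ = 1908
j=13: r + 12k = 2074.232 → ⌈·⌉ = 2075
j=14: r + 13k = 2241.1695 → ⌈·⌉ = 2242
j=15: r + 14k = 2408.107 → ⌈·⌉ = 2409
j=16: r + 15k = 2575.0445 → ⌈·⌉ = 2576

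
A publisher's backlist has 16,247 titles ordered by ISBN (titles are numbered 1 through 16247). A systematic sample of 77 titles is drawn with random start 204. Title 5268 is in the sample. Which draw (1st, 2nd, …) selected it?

25

k = 16247/77 = 211
position = (5268 − 204)/211 + 1 = 5064/211 + 1 = 24 + 1 = 25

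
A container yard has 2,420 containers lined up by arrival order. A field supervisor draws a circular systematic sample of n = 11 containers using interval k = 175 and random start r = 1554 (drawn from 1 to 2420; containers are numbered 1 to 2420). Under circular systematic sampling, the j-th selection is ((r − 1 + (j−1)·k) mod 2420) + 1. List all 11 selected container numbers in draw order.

1554, 1729, 1904, 2079, 2254, 9, 184, 359, 534, 709, 884

Selection 1: 1554
Selection 2: 1554 + 175 = 1729
Selection 3: 1729 + 175 = 1904
Selection 4: 1904 + 175 = 2079
Selection 5: 2079 + 175 = 2254
Selection 6: 2254 + 175 = 2429 → 2429 − 2420 = 9
Selection 7: 9 + 175 = 184
Selection 8: 184 + 175 = 359
Selection 9: 359 + 175 = 534
Selection 10: 534 + 175 = 709
Selection 11: 709 + 175 = 884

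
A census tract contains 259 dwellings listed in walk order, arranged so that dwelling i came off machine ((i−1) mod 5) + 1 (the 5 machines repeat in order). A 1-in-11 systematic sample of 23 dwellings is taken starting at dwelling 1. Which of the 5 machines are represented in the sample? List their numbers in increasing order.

Consecutive selections differ by k = 11, so their machine numbers differ by 11 mod 5 = 1.
gcd(11, 5) = 1, so the sample visits 5/1 = 5 distinct residues mod 5.
Start 1 is machine 1; the machines hit are 1, 2, 3, 4, 5.

1, 2, 3, 4, 5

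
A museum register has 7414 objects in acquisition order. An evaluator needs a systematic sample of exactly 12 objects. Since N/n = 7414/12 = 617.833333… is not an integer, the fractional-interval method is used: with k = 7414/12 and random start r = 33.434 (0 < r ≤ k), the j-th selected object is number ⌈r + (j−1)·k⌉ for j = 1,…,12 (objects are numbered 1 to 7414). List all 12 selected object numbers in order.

j=1: r + 0k = 33.434 → ⌈·⌉ = 34
j=2: r + 1k = 651.267333… → ⌈·⌉ = 652
j=3: r + 2k = 1269.100666… → ⌈·⌉ = 1270
j=4: r + 3k = 1886.934 → ⌈·⌉ = 1887
j=5: r + 4k = 2504.767333… → ⌈·⌉ = 2505
j=6: r + 5k = 3122.600666… → ⌈·⌉ = 3123
j=7: r + 6k = 3740.434 → ⌈·⌉ = 3741
j=8: r + 7k = 4358.267333… → ⌈·⌉ = 4359
j=9: r + 8k = 4976.100666… → ⌈·⌉ = 4977
j=10: r + 9k = 5593.934 → ⌈·⌉ = 5594
j=11: r + 10k = 6211.767333… → ⌈·⌉ = 6212
j=12: r + 11k = 6829.600666… → ⌈·⌉ = 6830

34, 652, 1270, 1887, 2505, 3123, 3741, 4359, 4977, 5594, 6212, 6830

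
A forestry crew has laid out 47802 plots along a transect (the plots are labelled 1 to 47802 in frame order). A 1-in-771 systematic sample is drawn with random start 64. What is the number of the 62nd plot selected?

47095

k = 771
62nd selection = r + (62−1)·k = 64 + 61×771 = 64 + 47031 = 47095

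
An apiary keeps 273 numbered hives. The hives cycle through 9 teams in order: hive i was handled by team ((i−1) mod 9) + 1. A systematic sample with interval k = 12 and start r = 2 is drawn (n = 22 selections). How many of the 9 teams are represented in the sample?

3

Consecutive selections differ by k = 12, so their team numbers differ by 12 mod 9 = 3.
gcd(12, 9) = 3, so the sample visits 9/3 = 3 distinct residues mod 9.
Start 2 is team 2; the teams hit are 2, 5, 8.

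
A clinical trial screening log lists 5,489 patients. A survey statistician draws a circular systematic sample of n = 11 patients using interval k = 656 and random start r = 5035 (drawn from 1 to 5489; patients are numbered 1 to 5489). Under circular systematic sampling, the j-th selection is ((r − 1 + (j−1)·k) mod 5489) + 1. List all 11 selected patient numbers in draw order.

Selection 1: 5035
Selection 2: 5035 + 656 = 5691 → 5691 − 5489 = 202
Selection 3: 202 + 656 = 858
Selection 4: 858 + 656 = 1514
Selection 5: 1514 + 656 = 2170
Selection 6: 2170 + 656 = 2826
Selection 7: 2826 + 656 = 3482
Selection 8: 3482 + 656 = 4138
Selection 9: 4138 + 656 = 4794
Selection 10: 4794 + 656 = 5450
Selection 11: 5450 + 656 = 6106 → 6106 − 5489 = 617

5035, 202, 858, 1514, 2170, 2826, 3482, 4138, 4794, 5450, 617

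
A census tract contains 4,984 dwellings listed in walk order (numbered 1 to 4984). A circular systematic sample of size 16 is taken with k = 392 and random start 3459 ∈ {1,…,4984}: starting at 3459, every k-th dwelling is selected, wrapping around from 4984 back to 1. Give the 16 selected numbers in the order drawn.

3459, 3851, 4243, 4635, 43, 435, 827, 1219, 1611, 2003, 2395, 2787, 3179, 3571, 3963, 4355

Selection 1: 3459
Selection 2: 3459 + 392 = 3851
Selection 3: 3851 + 392 = 4243
Selection 4: 4243 + 392 = 4635
Selection 5: 4635 + 392 = 5027 → 5027 − 4984 = 43
Selection 6: 43 + 392 = 435
Selection 7: 435 + 392 = 827
Selection 8: 827 + 392 = 1219
Selection 9: 1219 + 392 = 1611
Selection 10: 1611 + 392 = 2003
Selection 11: 2003 + 392 = 2395
Selection 12: 2395 + 392 = 2787
Selection 13: 2787 + 392 = 3179
Selection 14: 3179 + 392 = 3571
Selection 15: 3571 + 392 = 3963
Selection 16: 3963 + 392 = 4355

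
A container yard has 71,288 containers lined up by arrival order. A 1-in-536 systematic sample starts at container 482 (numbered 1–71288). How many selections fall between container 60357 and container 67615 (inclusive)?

k = 536
First selection ≥ 60357: 482 + ⌈(60357−482)/536⌉·536 = 482 + 112×536 = 60514
Last selection ≤ 67615: 482 + ⌊(67615−482)/536⌋·536 = 482 + 125×536 = 67482
Count = 125 − 112 + 1 = 14

14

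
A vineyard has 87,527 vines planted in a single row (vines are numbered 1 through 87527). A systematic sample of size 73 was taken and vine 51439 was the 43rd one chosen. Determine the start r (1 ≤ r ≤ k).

1081

k = 87527/73 = 1199
r = 51439 − (43−1)×1199 = 51439 − 50358 = 1081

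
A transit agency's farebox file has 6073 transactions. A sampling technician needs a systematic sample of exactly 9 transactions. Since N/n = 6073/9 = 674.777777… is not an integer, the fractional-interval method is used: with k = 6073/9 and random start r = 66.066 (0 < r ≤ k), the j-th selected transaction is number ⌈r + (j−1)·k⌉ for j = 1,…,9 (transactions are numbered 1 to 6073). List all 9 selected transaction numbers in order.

j=1: r + 0k = 66.066 → ⌈·⌉ = 67
j=2: r + 1k = 740.843777… → ⌈·⌉ = 741
j=3: r + 2k = 1415.621555… → ⌈·⌉ = 1416
j=4: r + 3k = 2090.399333… → ⌈·⌉ = 2091
j=5: r + 4k = 2765.177111… → ⌈·⌉ = 2766
j=6: r + 5k = 3439.954888… → ⌈·⌉ = 3440
j=7: r + 6k = 4114.732666… → ⌈·⌉ = 4115
j=8: r + 7k = 4789.510444… → ⌈·⌉ = 4790
j=9: r + 8k = 5464.288222… → ⌈·⌉ = 5465

67, 741, 1416, 2091, 2766, 3440, 4115, 4790, 5465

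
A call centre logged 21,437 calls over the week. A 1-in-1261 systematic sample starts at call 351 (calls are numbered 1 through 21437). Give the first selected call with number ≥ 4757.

k = 1261
Steps past start: ⌈(4757 − 351)/1261⌉ = ⌈4406/1261⌉ = 4
Selected call: 351 + 4×1261 = 5395

5395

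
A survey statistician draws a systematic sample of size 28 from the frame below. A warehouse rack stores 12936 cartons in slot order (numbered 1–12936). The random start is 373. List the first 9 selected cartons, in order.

373, 835, 1297, 1759, 2221, 2683, 3145, 3607, 4069

k = N/n = 12936/28 = 462
carton 1: 373
carton 2: 373 + 462 = 835
carton 3: 835 + 462 = 1297
carton 4: 1297 + 462 = 1759
carton 5: 1759 + 462 = 2221
carton 6: 2221 + 462 = 2683
carton 7: 2683 + 462 = 3145
carton 8: 3145 + 462 = 3607
carton 9: 3607 + 462 = 4069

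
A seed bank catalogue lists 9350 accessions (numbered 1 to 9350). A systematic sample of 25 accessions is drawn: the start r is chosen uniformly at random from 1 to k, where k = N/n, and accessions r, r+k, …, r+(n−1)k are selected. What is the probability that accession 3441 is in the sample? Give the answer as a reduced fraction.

k = 9350/25 = 374.
Accession 3441 is selected iff r ≡ 3441 (mod 374); exactly one such r in {1,…,374}.
Inclusion probability = 1/374.

1/374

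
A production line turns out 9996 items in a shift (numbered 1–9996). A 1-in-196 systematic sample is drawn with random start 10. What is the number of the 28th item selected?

5302

k = 196
28th selection = r + (28−1)·k = 10 + 27×196 = 10 + 5292 = 5302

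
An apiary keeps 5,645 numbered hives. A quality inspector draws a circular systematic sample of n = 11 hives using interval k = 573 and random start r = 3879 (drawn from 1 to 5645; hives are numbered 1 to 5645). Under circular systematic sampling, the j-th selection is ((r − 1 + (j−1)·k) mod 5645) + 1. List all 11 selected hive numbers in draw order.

Selection 1: 3879
Selection 2: 3879 + 573 = 4452
Selection 3: 4452 + 573 = 5025
Selection 4: 5025 + 573 = 5598
Selection 5: 5598 + 573 = 6171 → 6171 − 5645 = 526
Selection 6: 526 + 573 = 1099
Selection 7: 1099 + 573 = 1672
Selection 8: 1672 + 573 = 2245
Selection 9: 2245 + 573 = 2818
Selection 10: 2818 + 573 = 3391
Selection 11: 3391 + 573 = 3964

3879, 4452, 5025, 5598, 526, 1099, 1672, 2245, 2818, 3391, 3964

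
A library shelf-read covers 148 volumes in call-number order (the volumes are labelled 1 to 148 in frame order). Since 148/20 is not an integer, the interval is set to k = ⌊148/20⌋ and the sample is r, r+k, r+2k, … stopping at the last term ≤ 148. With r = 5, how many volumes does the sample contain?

21

k = ⌊148/20⌋ = 7
Achieved size = ⌊(148 − 5)/7⌋ + 1 = ⌊143/7⌋ + 1 = 20 + 1 = 21
(last selection: 5 + 20×7 = 145 ≤ 148; next would be 152 > 148)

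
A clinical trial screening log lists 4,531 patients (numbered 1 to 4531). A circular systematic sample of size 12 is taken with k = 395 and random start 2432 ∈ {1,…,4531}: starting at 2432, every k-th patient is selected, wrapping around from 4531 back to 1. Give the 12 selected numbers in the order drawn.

2432, 2827, 3222, 3617, 4012, 4407, 271, 666, 1061, 1456, 1851, 2246

Selection 1: 2432
Selection 2: 2432 + 395 = 2827
Selection 3: 2827 + 395 = 3222
Selection 4: 3222 + 395 = 3617
Selection 5: 3617 + 395 = 4012
Selection 6: 4012 + 395 = 4407
Selection 7: 4407 + 395 = 4802 → 4802 − 4531 = 271
Selection 8: 271 + 395 = 666
Selection 9: 666 + 395 = 1061
Selection 10: 1061 + 395 = 1456
Selection 11: 1456 + 395 = 1851
Selection 12: 1851 + 395 = 2246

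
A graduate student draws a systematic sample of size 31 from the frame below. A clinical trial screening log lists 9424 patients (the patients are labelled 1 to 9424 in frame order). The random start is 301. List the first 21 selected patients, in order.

301, 605, 909, 1213, 1517, 1821, 2125, 2429, 2733, 3037, 3341, 3645, 3949, 4253, 4557, 4861, 5165, 5469, 5773, 6077, 6381

k = N/n = 9424/31 = 304
patient 1: 301
patient 2: 301 + 304 = 605
patient 3: 605 + 304 = 909
patient 4: 909 + 304 = 1213
patient 5: 1213 + 304 = 1517
patient 6: 1517 + 304 = 1821
patient 7: 1821 + 304 = 2125
patient 8: 2125 + 304 = 2429
patient 9: 2429 + 304 = 2733
patient 10: 2733 + 304 = 3037
patient 11: 3037 + 304 = 3341
patient 12: 3341 + 304 = 3645
patient 13: 3645 + 304 = 3949
patient 14: 3949 + 304 = 4253
patient 15: 4253 + 304 = 4557
patient 16: 4557 + 304 = 4861
patient 17: 4861 + 304 = 5165
patient 18: 5165 + 304 = 5469
patient 19: 5469 + 304 = 5773
patient 20: 5773 + 304 = 6077
patient 21: 6077 + 304 = 6381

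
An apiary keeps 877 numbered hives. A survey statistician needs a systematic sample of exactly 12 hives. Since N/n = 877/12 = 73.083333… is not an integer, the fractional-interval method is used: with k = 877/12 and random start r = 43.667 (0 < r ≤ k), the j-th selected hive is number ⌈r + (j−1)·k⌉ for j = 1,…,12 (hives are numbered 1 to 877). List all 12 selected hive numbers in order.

j=1: r + 0k = 43.667 → ⌈·⌉ = 44
j=2: r + 1k = 116.750333… → ⌈·⌉ = 117
j=3: r + 2k = 189.833666… → ⌈·⌉ = 190
j=4: r + 3k = 262.917 → ⌈·⌉ = 263
j=5: r + 4k = 336.000333… → ⌈·⌉ = 337
j=6: r + 5k = 409.083666… → ⌈·⌉ = 410
j=7: r + 6k = 482.167 → ⌈·⌉ = 483
j=8: r + 7k = 555.250333… → ⌈·⌉ = 556
j=9: r + 8k = 628.333666… → ⌈·⌉ = 629
j=10: r + 9k = 701.417 → ⌈·⌉ = 702
j=11: r + 10k = 774.500333… → ⌈·⌉ = 775
j=12: r + 11k = 847.583666… → ⌈·⌉ = 848

44, 117, 190, 263, 337, 410, 483, 556, 629, 702, 775, 848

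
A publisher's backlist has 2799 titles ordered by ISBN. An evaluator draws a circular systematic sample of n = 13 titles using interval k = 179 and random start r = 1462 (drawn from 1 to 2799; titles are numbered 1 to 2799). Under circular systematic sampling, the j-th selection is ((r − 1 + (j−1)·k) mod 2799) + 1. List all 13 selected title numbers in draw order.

1462, 1641, 1820, 1999, 2178, 2357, 2536, 2715, 95, 274, 453, 632, 811

Selection 1: 1462
Selection 2: 1462 + 179 = 1641
Selection 3: 1641 + 179 = 1820
Selection 4: 1820 + 179 = 1999
Selection 5: 1999 + 179 = 2178
Selection 6: 2178 + 179 = 2357
Selection 7: 2357 + 179 = 2536
Selection 8: 2536 + 179 = 2715
Selection 9: 2715 + 179 = 2894 → 2894 − 2799 = 95
Selection 10: 95 + 179 = 274
Selection 11: 274 + 179 = 453
Selection 12: 453 + 179 = 632
Selection 13: 632 + 179 = 811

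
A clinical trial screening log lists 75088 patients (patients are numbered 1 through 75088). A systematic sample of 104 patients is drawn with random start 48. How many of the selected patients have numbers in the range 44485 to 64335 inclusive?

28

k = 75088/104 = 722
First selection ≥ 44485: 48 + ⌈(44485−48)/722⌉·722 = 48 + 62×722 = 44812
Last selection ≤ 64335: 48 + ⌊(64335−48)/722⌋·722 = 48 + 89×722 = 64306
Count = 89 − 62 + 1 = 28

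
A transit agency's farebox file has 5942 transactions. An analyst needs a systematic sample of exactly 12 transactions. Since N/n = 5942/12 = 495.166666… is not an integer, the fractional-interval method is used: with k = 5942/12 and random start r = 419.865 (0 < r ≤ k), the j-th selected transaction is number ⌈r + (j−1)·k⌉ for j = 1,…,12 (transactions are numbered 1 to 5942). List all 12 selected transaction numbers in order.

420, 916, 1411, 1906, 2401, 2896, 3391, 3887, 4382, 4877, 5372, 5867

j=1: r + 0k = 419.865 → ⌈·⌉ = 420
j=2: r + 1k = 915.031666… → ⌈·⌉ = 916
j=3: r + 2k = 1410.198333… → ⌈·⌉ = 1411
j=4: r + 3k = 1905.365 → ⌈·⌉ = 1906
j=5: r + 4k = 2400.531666… → ⌈·⌉ = 2401
j=6: r + 5k = 2895.698333… → ⌈·⌉ = 2896
j=7: r + 6k = 3390.865 → ⌈·⌉ = 3391
j=8: r + 7k = 3886.031666… → ⌈·⌉ = 3887
j=9: r + 8k = 4381.198333… → ⌈·⌉ = 4382
j=10: r + 9k = 4876.365 → ⌈·⌉ = 4877
j=11: r + 10k = 5371.531666… → ⌈·⌉ = 5372
j=12: r + 11k = 5866.698333… → ⌈·⌉ = 5867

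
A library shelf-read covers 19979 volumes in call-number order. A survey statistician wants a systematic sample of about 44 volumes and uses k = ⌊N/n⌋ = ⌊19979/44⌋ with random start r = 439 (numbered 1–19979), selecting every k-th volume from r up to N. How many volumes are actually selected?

k = ⌊19979/44⌋ = 454
Achieved size = ⌊(19979 − 439)/454⌋ + 1 = ⌊19540/454⌋ + 1 = 43 + 1 = 44
(last selection: 439 + 43×454 = 19961 ≤ 19979; next would be 20415 > 19979)

44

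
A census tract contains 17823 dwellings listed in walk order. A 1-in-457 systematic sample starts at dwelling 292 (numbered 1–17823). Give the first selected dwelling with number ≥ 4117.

4405

k = 457
Steps past start: ⌈(4117 − 292)/457⌉ = ⌈3825/457⌉ = 9
Selected dwelling: 292 + 9×457 = 4405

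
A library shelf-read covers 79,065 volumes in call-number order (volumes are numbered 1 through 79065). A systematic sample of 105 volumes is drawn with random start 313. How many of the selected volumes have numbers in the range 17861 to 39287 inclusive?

k = 79065/105 = 753
First selection ≥ 17861: 313 + ⌈(17861−313)/753⌉·753 = 313 + 24×753 = 18385
Last selection ≤ 39287: 313 + ⌊(39287−313)/753⌋·753 = 313 + 51×753 = 38716
Count = 51 − 24 + 1 = 28

28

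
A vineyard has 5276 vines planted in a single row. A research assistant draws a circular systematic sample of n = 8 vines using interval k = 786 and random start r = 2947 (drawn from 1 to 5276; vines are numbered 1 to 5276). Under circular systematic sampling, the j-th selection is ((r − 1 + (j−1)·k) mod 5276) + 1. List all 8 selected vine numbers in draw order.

Selection 1: 2947
Selection 2: 2947 + 786 = 3733
Selection 3: 3733 + 786 = 4519
Selection 4: 4519 + 786 = 5305 → 5305 − 5276 = 29
Selection 5: 29 + 786 = 815
Selection 6: 815 + 786 = 1601
Selection 7: 1601 + 786 = 2387
Selection 8: 2387 + 786 = 3173

2947, 3733, 4519, 29, 815, 1601, 2387, 3173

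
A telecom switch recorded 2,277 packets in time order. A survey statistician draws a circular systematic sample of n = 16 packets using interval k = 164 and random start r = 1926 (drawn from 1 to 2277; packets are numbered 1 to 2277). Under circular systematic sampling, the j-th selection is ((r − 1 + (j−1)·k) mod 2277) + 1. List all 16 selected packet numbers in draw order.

1926, 2090, 2254, 141, 305, 469, 633, 797, 961, 1125, 1289, 1453, 1617, 1781, 1945, 2109

Selection 1: 1926
Selection 2: 1926 + 164 = 2090
Selection 3: 2090 + 164 = 2254
Selection 4: 2254 + 164 = 2418 → 2418 − 2277 = 141
Selection 5: 141 + 164 = 305
Selection 6: 305 + 164 = 469
Selection 7: 469 + 164 = 633
Selection 8: 633 + 164 = 797
Selection 9: 797 + 164 = 961
Selection 10: 961 + 164 = 1125
Selection 11: 1125 + 164 = 1289
Selection 12: 1289 + 164 = 1453
Selection 13: 1453 + 164 = 1617
Selection 14: 1617 + 164 = 1781
Selection 15: 1781 + 164 = 1945
Selection 16: 1945 + 164 = 2109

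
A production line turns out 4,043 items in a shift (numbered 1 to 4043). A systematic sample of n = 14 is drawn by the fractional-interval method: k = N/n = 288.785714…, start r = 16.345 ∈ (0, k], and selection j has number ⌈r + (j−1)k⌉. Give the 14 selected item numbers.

j=1: r + 0k = 16.345 → ⌈·⌉ = 17
j=2: r + 1k = 305.130714… → ⌈·⌉ = 306
j=3: r + 2k = 593.916428… → ⌈·⌉ = 594
j=4: r + 3k = 882.702142… → ⌈·⌉ = 883
j=5: r + 4k = 1171.487857… → ⌈·⌉ = 1172
j=6: r + 5k = 1460.273571… → ⌈·⌉ = 1461
j=7: r + 6k = 1749.059285… → ⌈·⌉ = 1750
j=8: r + 7k = 2037.845 → ⌈·⌉ = 2038
j=9: r + 8k = 2326.630714… → ⌈·⌉ = 2327
j=10: r + 9k = 2615.416428… → ⌈·⌉ = 2616
j=11: r + 10k = 2904.202142… → ⌈·⌉ = 2905
j=12: r + 11k = 3192.987857… → ⌈·⌉ = 3193
j=13: r + 12k = 3481.773571… → ⌈·⌉ = 3482
j=14: r + 13k = 3770.559285… → ⌈·⌉ = 3771

17, 306, 594, 883, 1172, 1461, 1750, 2038, 2327, 2616, 2905, 3193, 3482, 3771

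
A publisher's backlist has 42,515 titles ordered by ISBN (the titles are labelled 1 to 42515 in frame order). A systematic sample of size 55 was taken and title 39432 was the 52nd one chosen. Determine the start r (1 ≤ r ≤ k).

k = 42515/55 = 773
r = 39432 − (52−1)×773 = 39432 − 39423 = 9

9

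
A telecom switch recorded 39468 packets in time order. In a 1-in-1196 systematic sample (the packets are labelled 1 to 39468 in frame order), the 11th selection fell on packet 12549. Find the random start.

k = 1196
r = 12549 − (11−1)×1196 = 12549 − 11960 = 589

589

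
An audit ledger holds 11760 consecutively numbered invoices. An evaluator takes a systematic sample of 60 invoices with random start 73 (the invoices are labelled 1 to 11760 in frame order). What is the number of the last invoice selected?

11637

k = 11760/60 = 196
60th selection = r + (60−1)·k = 73 + 59×196 = 73 + 11564 = 11637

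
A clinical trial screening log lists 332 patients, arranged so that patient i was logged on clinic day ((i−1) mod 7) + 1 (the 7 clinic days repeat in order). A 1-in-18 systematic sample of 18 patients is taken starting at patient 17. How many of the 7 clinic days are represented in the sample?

Consecutive selections differ by k = 18, so their clinic day numbers differ by 18 mod 7 = 4.
gcd(18, 7) = 1, so the sample visits 7/1 = 7 distinct residues mod 7.
Start 17 is clinic day 3; the clinic days hit are 1, 2, 3, 4, 5, 6, 7.

7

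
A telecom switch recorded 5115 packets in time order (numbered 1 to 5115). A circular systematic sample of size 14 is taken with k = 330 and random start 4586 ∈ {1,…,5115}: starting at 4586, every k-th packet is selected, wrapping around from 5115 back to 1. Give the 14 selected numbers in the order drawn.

Selection 1: 4586
Selection 2: 4586 + 330 = 4916
Selection 3: 4916 + 330 = 5246 → 5246 − 5115 = 131
Selection 4: 131 + 330 = 461
Selection 5: 461 + 330 = 791
Selection 6: 791 + 330 = 1121
Selection 7: 1121 + 330 = 1451
Selection 8: 1451 + 330 = 1781
Selection 9: 1781 + 330 = 2111
Selection 10: 2111 + 330 = 2441
Selection 11: 2441 + 330 = 2771
Selection 12: 2771 + 330 = 3101
Selection 13: 3101 + 330 = 3431
Selection 14: 3431 + 330 = 3761

4586, 4916, 131, 461, 791, 1121, 1451, 1781, 2111, 2441, 2771, 3101, 3431, 3761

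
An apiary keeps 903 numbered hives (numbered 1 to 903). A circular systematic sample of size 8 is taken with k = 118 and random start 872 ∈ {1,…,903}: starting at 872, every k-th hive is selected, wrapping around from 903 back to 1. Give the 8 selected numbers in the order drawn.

Selection 1: 872
Selection 2: 872 + 118 = 990 → 990 − 903 = 87
Selection 3: 87 + 118 = 205
Selection 4: 205 + 118 = 323
Selection 5: 323 + 118 = 441
Selection 6: 441 + 118 = 559
Selection 7: 559 + 118 = 677
Selection 8: 677 + 118 = 795

872, 87, 205, 323, 441, 559, 677, 795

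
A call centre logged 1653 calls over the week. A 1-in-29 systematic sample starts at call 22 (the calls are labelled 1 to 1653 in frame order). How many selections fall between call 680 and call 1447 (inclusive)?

27

k = 29
First selection ≥ 680: 22 + ⌈(680−22)/29⌉·29 = 22 + 23×29 = 689
Last selection ≤ 1447: 22 + ⌊(1447−22)/29⌋·29 = 22 + 49×29 = 1443
Count = 49 − 23 + 1 = 27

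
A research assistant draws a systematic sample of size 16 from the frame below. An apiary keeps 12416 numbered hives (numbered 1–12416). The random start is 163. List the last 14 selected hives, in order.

1715, 2491, 3267, 4043, 4819, 5595, 6371, 7147, 7923, 8699, 9475, 10251, 11027, 11803

k = N/n = 12416/16 = 776
3rd selection = 163 + 2×776 = 1715
4th: 1715 + 776 = 2491
5th: 2491 + 776 = 3267
6th: 3267 + 776 = 4043
7th: 4043 + 776 = 4819
8th: 4819 + 776 = 5595
9th: 5595 + 776 = 6371
10th: 6371 + 776 = 7147
11th: 7147 + 776 = 7923
12th: 7923 + 776 = 8699
13th: 8699 + 776 = 9475
14th: 9475 + 776 = 10251
15th: 10251 + 776 = 11027
16th: 11027 + 776 = 11803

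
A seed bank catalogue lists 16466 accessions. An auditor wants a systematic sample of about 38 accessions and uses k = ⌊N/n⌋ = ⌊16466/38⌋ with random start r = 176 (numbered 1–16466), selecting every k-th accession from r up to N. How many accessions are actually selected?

38

k = ⌊16466/38⌋ = 433
Achieved size = ⌊(16466 − 176)/433⌋ + 1 = ⌊16290/433⌋ + 1 = 37 + 1 = 38
(last selection: 176 + 37×433 = 16197 ≤ 16466; next would be 16630 > 16466)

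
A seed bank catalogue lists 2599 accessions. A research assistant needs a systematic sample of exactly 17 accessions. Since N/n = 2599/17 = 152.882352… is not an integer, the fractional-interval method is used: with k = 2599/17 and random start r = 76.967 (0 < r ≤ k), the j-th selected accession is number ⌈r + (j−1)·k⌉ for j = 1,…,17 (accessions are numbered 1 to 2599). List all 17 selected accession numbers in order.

77, 230, 383, 536, 689, 842, 995, 1148, 1301, 1453, 1606, 1759, 1912, 2065, 2218, 2371, 2524

j=1: r + 0k = 76.967 → ⌈·⌉ = 77
j=2: r + 1k = 229.849352… → ⌈·⌉ = 230
j=3: r + 2k = 382.731705… → ⌈·⌉ = 383
j=4: r + 3k = 535.614058… → ⌈·⌉ = 536
j=5: r + 4k = 688.496411… → ⌈·⌉ = 689
j=6: r + 5k = 841.378764… → ⌈·⌉ = 842
j=7: r + 6k = 994.261117… → ⌈·⌉ = 995
j=8: r + 7k = 1147.143470… → ⌈·⌉ = 1148
j=9: r + 8k = 1300.025823… → ⌈·⌉ = 1301
j=10: r + 9k = 1452.908176… → ⌈·⌉ = 1453
j=11: r + 10k = 1605.790529… → ⌈·⌉ = 1606
j=12: r + 11k = 1758.672882… → ⌈·⌉ = 1759
j=13: r + 12k = 1911.555235… → ⌈·⌉ = 1912
j=14: r + 13k = 2064.437588… → ⌈·⌉ = 2065
j=15: r + 14k = 2217.319941… → ⌈·⌉ = 2218
j=16: r + 15k = 2370.202294… → ⌈·⌉ = 2371
j=17: r + 16k = 2523.084647… → ⌈·⌉ = 2524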